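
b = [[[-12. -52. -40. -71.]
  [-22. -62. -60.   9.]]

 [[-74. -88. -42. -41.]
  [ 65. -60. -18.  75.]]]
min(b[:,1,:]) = -62.0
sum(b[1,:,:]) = -183.0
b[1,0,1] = -88.0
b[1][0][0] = -74.0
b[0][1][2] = -60.0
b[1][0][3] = -41.0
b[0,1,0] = -22.0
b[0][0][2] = -40.0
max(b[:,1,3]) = 75.0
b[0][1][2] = -60.0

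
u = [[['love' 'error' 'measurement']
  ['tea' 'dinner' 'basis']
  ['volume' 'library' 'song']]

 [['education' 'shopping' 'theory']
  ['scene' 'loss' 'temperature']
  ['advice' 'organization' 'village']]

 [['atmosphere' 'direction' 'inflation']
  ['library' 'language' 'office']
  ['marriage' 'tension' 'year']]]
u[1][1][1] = 'loss'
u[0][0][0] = 'love'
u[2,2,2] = 'year'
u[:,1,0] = ['tea', 'scene', 'library']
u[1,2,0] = 'advice'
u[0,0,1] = 'error'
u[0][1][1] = 'dinner'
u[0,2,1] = 'library'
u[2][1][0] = 'library'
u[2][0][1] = 'direction'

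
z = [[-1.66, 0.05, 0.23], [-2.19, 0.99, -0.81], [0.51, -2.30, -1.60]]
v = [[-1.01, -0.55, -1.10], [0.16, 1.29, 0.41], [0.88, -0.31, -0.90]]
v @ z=[[2.32, 1.93, 1.97], [-2.88, 0.34, -1.66], [-1.24, 1.81, 1.89]]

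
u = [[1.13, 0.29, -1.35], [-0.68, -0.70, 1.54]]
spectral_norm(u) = 2.51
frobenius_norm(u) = 2.55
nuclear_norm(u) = 2.96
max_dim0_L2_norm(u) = 2.05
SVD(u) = [[-0.7, 0.72], [0.72, 0.70]] @ diag([2.5109677045559566, 0.45004576064772733]) @ [[-0.51, -0.28, 0.81], [0.74, -0.63, 0.25]]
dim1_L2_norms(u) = [1.78, 1.82]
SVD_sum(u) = [[0.89, 0.49, -1.43], [-0.91, -0.5, 1.46]] + [[0.24,-0.20,0.08], [0.23,-0.20,0.08]]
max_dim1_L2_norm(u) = 1.82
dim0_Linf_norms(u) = [1.13, 0.7, 1.54]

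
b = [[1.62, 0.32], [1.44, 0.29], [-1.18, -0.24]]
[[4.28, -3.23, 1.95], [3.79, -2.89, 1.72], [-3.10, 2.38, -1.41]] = b @ [[2.94,  -1.24,  1.51],[-1.52,  -3.81,  -1.55]]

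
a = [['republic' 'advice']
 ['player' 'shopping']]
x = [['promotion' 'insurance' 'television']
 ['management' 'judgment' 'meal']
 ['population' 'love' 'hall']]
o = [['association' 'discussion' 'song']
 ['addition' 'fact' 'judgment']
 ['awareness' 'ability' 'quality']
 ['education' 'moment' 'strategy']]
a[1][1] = 'shopping'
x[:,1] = ['insurance', 'judgment', 'love']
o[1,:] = ['addition', 'fact', 'judgment']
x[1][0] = 'management'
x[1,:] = ['management', 'judgment', 'meal']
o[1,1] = 'fact'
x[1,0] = 'management'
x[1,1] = 'judgment'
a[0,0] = 'republic'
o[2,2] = 'quality'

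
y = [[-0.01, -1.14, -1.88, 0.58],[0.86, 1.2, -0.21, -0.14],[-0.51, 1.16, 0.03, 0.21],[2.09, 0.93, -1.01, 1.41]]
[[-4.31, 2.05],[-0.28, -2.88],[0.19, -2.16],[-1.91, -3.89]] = y@ [[0.07,  -0.61],[0.12,  -2.03],[2.24,  -0.02],[0.07,  -0.53]]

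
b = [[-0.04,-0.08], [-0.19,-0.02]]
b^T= [[-0.04, -0.19], [-0.08, -0.02]]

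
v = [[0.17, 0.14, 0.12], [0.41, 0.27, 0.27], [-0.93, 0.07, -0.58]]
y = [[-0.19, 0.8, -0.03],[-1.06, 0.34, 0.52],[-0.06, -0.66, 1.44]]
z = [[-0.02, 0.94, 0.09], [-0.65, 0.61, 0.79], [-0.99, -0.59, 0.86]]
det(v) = 0.00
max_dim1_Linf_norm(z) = 0.99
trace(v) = -0.14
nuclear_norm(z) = 3.00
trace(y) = 1.59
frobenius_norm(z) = 2.09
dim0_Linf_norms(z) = [0.99, 0.94, 0.86]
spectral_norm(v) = 1.22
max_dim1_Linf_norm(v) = 0.93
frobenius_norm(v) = 1.26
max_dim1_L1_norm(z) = 2.44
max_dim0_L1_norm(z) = 2.14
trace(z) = 1.45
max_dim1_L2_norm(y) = 1.59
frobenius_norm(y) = 2.17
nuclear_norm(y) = 3.44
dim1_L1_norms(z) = [1.05, 2.05, 2.44]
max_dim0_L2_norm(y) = 1.53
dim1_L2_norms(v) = [0.25, 0.56, 1.1]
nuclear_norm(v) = 1.53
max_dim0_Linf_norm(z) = 0.99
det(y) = 1.02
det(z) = -0.14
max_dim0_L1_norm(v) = 1.51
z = y + v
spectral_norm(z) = 1.66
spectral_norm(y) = 1.68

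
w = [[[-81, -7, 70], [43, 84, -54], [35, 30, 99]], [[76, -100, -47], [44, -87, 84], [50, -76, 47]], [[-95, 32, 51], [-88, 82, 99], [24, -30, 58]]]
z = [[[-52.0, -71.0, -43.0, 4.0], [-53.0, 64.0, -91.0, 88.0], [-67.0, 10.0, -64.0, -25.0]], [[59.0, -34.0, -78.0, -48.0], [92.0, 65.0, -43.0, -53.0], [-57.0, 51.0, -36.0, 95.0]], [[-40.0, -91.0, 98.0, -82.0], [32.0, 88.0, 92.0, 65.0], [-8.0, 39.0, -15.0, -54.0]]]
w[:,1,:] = [[43, 84, -54], [44, -87, 84], [-88, 82, 99]]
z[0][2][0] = -67.0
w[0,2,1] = 30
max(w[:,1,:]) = 99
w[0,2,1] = 30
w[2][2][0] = 24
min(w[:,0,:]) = -100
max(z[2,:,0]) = 32.0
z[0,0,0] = -52.0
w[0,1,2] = -54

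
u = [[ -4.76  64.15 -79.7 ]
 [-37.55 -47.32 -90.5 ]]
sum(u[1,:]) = -175.37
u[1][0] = -37.55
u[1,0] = -37.55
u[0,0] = -4.76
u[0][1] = 64.15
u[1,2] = -90.5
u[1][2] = -90.5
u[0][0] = -4.76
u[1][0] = -37.55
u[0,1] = 64.15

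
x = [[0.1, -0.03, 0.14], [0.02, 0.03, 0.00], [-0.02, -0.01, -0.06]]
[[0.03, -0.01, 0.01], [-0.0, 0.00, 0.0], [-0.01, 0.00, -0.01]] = x @ [[0.11, 0.02, -0.04], [-0.09, 0.07, 0.14], [0.14, -0.05, 0.14]]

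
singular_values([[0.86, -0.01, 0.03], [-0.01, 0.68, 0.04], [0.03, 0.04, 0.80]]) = [0.87, 0.8, 0.67]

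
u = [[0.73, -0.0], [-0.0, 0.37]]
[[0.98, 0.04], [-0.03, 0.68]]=u@[[1.34, 0.05], [-0.08, 1.83]]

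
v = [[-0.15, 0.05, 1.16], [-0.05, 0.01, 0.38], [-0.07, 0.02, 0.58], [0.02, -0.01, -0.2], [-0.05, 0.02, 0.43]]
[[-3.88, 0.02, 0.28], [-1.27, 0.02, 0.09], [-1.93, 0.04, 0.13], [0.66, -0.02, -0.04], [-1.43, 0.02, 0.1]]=v @ [[1.62, 3.82, -1.13], [-0.85, -3.23, -0.43], [-3.1, 0.65, 0.11]]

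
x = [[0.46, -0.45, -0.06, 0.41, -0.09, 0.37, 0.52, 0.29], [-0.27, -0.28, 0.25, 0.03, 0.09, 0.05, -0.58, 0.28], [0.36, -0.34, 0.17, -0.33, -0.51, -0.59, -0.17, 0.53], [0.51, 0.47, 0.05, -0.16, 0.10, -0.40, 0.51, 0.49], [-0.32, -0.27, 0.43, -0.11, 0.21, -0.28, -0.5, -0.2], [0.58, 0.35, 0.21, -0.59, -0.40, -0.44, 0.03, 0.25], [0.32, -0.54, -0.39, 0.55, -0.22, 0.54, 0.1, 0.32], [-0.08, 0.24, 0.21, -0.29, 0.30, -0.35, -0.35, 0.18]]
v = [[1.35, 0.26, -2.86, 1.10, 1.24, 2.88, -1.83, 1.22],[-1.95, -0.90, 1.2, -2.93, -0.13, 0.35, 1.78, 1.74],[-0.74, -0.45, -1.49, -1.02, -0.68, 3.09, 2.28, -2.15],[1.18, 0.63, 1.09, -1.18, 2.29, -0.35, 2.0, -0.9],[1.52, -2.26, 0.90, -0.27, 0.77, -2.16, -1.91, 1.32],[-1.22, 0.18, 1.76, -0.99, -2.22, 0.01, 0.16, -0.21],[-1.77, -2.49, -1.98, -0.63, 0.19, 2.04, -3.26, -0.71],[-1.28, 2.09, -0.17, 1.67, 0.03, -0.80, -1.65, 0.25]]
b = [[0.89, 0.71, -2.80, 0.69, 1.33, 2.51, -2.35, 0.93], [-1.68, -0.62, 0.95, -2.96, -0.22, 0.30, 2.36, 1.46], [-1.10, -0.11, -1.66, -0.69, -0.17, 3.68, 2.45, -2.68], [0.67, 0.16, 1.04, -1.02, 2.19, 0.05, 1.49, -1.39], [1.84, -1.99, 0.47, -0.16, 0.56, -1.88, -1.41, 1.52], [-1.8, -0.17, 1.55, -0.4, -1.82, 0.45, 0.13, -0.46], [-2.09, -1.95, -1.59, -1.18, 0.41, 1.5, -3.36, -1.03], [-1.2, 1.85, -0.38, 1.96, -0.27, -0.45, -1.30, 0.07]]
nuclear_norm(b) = 29.54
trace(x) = 0.24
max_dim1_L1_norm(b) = 13.11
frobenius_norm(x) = 2.85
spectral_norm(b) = 6.88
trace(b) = -4.69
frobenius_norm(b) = 12.27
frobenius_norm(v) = 12.49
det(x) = 0.00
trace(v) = -4.45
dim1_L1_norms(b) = [12.21, 10.55, 12.54, 8.01, 9.83, 6.78, 13.11, 7.48]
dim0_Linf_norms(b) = [2.09, 1.99, 2.8, 2.96, 2.19, 3.68, 3.36, 2.68]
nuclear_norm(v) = 29.90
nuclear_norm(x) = 6.27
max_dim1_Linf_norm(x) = 0.59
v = x + b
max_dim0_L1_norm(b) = 14.85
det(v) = -107.15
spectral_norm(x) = 1.79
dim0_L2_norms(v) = [4.02, 4.15, 4.57, 4.06, 3.58, 5.25, 5.72, 3.51]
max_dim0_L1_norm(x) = 3.02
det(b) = 2685.20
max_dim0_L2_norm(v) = 5.72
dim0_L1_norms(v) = [11.01, 9.26, 11.45, 9.79, 7.55, 11.68, 14.87, 8.5]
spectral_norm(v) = 7.15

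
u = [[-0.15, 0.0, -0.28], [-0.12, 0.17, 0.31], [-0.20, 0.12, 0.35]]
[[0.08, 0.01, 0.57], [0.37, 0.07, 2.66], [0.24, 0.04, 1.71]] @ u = [[-0.13, 0.07, 0.18], [-0.6, 0.33, 0.85], [-0.38, 0.21, 0.54]]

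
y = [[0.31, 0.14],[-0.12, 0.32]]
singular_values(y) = [0.35, 0.33]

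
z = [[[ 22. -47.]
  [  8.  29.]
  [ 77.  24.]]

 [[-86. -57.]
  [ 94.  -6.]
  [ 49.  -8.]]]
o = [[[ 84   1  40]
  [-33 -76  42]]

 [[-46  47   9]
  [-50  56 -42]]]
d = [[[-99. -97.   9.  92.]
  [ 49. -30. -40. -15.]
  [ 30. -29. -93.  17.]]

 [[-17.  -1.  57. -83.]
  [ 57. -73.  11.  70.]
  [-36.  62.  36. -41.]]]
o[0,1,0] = -33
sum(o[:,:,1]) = 28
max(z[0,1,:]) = 29.0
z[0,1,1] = 29.0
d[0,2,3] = 17.0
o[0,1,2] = 42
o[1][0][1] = 47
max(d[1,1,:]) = 70.0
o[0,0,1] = 1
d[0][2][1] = -29.0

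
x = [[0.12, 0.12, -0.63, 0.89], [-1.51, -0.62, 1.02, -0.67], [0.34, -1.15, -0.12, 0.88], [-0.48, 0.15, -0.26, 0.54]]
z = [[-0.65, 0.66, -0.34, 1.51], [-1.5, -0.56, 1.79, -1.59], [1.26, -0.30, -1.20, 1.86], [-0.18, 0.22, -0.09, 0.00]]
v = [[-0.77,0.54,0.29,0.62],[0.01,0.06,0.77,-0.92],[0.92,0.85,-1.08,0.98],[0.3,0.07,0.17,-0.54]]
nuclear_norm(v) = 4.25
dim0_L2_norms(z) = [2.07, 0.94, 2.18, 2.88]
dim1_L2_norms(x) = [1.1, 2.04, 1.49, 0.78]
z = x + v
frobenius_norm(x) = 2.87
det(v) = -0.10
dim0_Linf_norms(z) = [1.5, 0.66, 1.79, 1.86]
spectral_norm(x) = 2.24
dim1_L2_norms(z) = [1.8, 2.88, 2.56, 0.3]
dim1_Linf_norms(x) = [0.89, 1.51, 1.15, 0.54]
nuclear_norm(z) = 6.29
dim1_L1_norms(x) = [1.76, 3.82, 2.49, 1.43]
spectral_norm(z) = 3.90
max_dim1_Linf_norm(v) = 1.08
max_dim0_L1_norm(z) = 4.96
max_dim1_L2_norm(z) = 2.88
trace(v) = -2.33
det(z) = 0.28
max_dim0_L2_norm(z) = 2.88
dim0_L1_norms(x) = [2.45, 2.04, 2.03, 2.98]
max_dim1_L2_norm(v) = 1.92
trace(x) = -0.08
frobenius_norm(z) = 4.27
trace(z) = -2.41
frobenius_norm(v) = 2.63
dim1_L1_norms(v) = [2.22, 1.76, 3.83, 1.08]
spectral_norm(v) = 2.17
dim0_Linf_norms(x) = [1.51, 1.15, 1.02, 0.89]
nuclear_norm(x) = 4.74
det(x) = -0.06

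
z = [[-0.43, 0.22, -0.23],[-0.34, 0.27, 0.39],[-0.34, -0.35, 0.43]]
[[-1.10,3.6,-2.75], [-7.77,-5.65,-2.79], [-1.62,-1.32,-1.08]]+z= [[-1.53, 3.82, -2.98], [-8.11, -5.38, -2.4], [-1.96, -1.67, -0.65]]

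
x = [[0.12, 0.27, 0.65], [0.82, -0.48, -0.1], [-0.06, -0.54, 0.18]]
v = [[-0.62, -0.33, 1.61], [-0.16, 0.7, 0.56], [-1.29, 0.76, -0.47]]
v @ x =[[-0.44,-0.88,-0.08], [0.52,-0.68,-0.07], [0.50,-0.46,-1.0]]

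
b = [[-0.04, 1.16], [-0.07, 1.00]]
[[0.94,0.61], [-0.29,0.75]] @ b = [[-0.08, 1.7], [-0.04, 0.41]]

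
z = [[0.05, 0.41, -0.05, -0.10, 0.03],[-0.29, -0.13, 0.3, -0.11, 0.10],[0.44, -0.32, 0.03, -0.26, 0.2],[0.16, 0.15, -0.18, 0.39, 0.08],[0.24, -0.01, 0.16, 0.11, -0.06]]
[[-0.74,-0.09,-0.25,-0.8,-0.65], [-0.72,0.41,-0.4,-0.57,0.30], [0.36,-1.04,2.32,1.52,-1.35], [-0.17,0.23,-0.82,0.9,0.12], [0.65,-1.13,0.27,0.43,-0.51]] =z @ [[1.61,-3.01,2.58,2.07,-2.44], [-1.66,-0.16,-1.64,-2.08,-0.99], [-0.13,-2.12,-0.48,-0.87,-0.94], [0.30,0.47,-2.71,1.49,1.45], [-3.97,2.08,-0.16,1.81,-0.94]]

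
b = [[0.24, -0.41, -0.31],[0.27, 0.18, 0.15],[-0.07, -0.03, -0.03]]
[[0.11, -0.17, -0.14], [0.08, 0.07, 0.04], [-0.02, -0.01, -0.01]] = b @ [[0.33,-0.02,-0.06], [-0.02,0.28,0.15], [-0.06,0.15,0.2]]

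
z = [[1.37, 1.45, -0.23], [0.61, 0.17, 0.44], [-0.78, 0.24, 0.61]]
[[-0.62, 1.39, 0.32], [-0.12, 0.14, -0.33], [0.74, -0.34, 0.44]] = z@[[-0.56, 0.33, -0.55], [0.17, 0.59, 0.70], [0.43, -0.37, -0.25]]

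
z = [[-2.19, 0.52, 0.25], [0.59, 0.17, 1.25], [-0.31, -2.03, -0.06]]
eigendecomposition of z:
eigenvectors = [[(0.98+0j), (-0.02-0.12j), -0.02+0.12j], [-0.21+0.00j, -0.07-0.60j, (-0.07+0.6j)], [-0.05+0.00j, 0.79+0.00j, 0.79-0.00j]]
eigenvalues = [(-2.31+0j), (0.12+1.61j), (0.12-1.61j)]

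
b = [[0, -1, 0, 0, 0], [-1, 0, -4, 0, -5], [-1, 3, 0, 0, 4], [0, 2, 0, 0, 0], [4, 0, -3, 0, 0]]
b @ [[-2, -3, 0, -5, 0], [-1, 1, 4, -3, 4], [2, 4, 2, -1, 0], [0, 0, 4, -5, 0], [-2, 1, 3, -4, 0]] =[[1, -1, -4, 3, -4], [4, -18, -23, 29, 0], [-9, 10, 24, -20, 12], [-2, 2, 8, -6, 8], [-14, -24, -6, -17, 0]]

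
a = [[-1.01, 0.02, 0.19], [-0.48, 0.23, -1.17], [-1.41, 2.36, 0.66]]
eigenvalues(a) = [(-0.98+0j), (0.43+1.72j), (0.43-1.72j)]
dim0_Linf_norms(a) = [1.41, 2.36, 1.17]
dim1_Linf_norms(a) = [1.01, 1.17, 2.36]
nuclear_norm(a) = 5.00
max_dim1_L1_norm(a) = 4.43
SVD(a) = [[-0.22, 0.15, 0.96], [-0.07, 0.98, -0.17], [-0.97, -0.11, -0.2]] @ diag([2.8947378806175337, 1.2825014606100824, 0.8232755347093177]) @ [[0.56, -0.80, -0.21], [-0.37, -0.02, -0.93], [-0.74, -0.6, 0.31]]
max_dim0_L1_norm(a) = 2.9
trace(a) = -0.12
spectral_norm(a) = 2.89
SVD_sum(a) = [[-0.35, 0.5, 0.13],[-0.12, 0.17, 0.04],[-1.58, 2.26, 0.58]] + [[-0.07, -0.00, -0.18], [-0.47, -0.02, -1.17], [0.05, 0.00, 0.13]] + [[-0.59,-0.47,0.24], [0.11,0.08,-0.04], [0.12,0.1,-0.05]]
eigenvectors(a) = [[-0.88+0.00j, (-0.05+0.05j), -0.05-0.05j], [(-0.45+0j), (0.05-0.57j), 0.05+0.57j], [(-0.11+0j), (-0.82+0j), (-0.82-0j)]]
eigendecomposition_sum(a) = [[-0.94+0.00j,  (-0.08+0j),  (0.05+0j)], [-0.48+0.00j,  -0.04+0.00j,  (0.03+0j)], [(-0.11+0j),  (-0.01+0j),  0.01+0.00j]] + [[(-0.03+0.04j),(0.05-0.09j),0.07+0.03j], [0.00-0.45j,(0.14+0.84j),(-0.6+0.17j)], [-0.65+0.06j,1.18-0.31j,(0.33+0.84j)]] + [[(-0.03-0.04j),(0.05+0.09j),0.07-0.03j], [0.45j,(0.14-0.84j),(-0.6-0.17j)], [-0.65-0.06j,1.18+0.31j,0.33-0.84j]]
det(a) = -3.06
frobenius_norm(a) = 3.27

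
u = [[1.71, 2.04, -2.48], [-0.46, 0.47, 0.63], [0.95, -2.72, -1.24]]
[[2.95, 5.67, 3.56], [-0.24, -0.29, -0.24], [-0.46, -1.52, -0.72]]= u @ [[0.47, 0.63, 0.50],[0.53, 1.18, 0.68],[-0.43, -0.88, -0.53]]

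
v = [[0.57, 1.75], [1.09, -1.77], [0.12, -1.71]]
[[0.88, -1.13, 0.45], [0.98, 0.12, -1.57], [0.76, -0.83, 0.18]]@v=[[-0.68, 2.77], [0.50, 4.19], [-0.45, 2.49]]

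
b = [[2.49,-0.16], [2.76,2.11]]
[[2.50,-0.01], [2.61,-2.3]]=b@[[1.0, -0.07], [-0.07, -1.00]]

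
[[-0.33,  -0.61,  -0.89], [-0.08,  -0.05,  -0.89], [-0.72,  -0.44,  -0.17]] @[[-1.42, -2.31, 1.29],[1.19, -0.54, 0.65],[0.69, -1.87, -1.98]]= [[-0.87,2.76,0.94], [-0.56,1.88,1.63], [0.38,2.22,-0.88]]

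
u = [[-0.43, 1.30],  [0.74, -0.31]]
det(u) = -0.83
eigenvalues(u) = [-1.35, 0.61]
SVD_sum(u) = [[-0.64, 1.19], [0.29, -0.55]] + [[0.21, 0.11], [0.45, 0.24]]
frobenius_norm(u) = 1.59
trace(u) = -0.74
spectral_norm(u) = 1.49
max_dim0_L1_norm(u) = 1.61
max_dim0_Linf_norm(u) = 1.3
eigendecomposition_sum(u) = [[-0.72,0.89], [0.51,-0.64]] + [[0.29,0.41],  [0.23,0.33]]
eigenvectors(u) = [[-0.82,-0.78], [0.58,-0.63]]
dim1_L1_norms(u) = [1.73, 1.05]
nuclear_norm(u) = 2.04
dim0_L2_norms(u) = [0.86, 1.34]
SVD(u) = [[0.91, -0.42],  [-0.42, -0.91]] @ diag([1.4857674922803918, 0.5577588716307769]) @ [[-0.47, 0.88], [-0.88, -0.47]]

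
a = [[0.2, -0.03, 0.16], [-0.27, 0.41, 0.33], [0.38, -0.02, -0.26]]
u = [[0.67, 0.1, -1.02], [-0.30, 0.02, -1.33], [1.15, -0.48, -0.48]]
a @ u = [[0.33, -0.06, -0.24],[0.08, -0.18, -0.43],[-0.04, 0.16, -0.24]]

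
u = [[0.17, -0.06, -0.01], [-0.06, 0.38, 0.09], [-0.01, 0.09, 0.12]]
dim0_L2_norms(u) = [0.18, 0.4, 0.15]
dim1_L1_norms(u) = [0.24, 0.53, 0.22]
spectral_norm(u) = 0.42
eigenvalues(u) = [0.42, 0.16, 0.09]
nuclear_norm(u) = 0.67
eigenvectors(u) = [[0.23, -0.96, -0.12], [-0.93, -0.18, -0.32], [-0.28, -0.19, 0.94]]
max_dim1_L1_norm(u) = 0.53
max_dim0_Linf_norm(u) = 0.38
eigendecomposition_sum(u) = [[0.02, -0.09, -0.03], [-0.09, 0.37, 0.11], [-0.03, 0.11, 0.03]] + [[0.15, 0.03, 0.03], [0.03, 0.01, 0.01], [0.03, 0.01, 0.01]] + [[0.00, 0.00, -0.01], [0.00, 0.01, -0.03], [-0.01, -0.03, 0.08]]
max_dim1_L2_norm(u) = 0.4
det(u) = 0.01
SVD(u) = [[-0.23, -0.96, -0.12], [0.93, -0.18, -0.32], [0.28, -0.19, 0.94]] @ diag([0.4225033670458764, 0.15663914478134314, 0.09085748817278061]) @ [[-0.23,0.93,0.28], [-0.96,-0.18,-0.19], [-0.12,-0.32,0.94]]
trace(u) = 0.67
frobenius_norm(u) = 0.46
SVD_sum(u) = [[0.02, -0.09, -0.03], [-0.09, 0.37, 0.11], [-0.03, 0.11, 0.03]] + [[0.15, 0.03, 0.03], [0.03, 0.01, 0.01], [0.03, 0.01, 0.01]] + [[0.00, 0.0, -0.01], [0.0, 0.01, -0.03], [-0.01, -0.03, 0.08]]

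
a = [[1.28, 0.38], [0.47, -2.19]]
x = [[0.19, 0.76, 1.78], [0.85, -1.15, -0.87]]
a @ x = [[0.57, 0.54, 1.95], [-1.77, 2.88, 2.74]]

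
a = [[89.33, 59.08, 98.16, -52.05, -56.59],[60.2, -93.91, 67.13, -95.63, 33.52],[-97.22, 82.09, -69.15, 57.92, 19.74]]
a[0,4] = -56.59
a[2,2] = -69.15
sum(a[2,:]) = -6.620000000000001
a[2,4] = 19.74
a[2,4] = 19.74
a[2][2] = -69.15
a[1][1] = -93.91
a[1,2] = 67.13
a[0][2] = 98.16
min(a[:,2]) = -69.15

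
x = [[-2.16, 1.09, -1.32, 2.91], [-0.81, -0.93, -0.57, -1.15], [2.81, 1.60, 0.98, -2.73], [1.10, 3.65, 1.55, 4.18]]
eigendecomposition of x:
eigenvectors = [[0.47-0.37j,0.47+0.37j,-0.51+0.00j,-0.54+0.00j], [(0.11-0.01j),0.11+0.01j,0.26+0.00j,0.28+0.00j], [(-0.79+0j),(-0.79-0j),(0.55+0j),0.61+0.00j], [0.03+0.10j,0.03-0.10j,-0.61+0.00j,-0.51+0.00j]]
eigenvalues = [(-0.79+1.67j), (-0.79-1.67j), (2.15+0j), (1.5+0j)]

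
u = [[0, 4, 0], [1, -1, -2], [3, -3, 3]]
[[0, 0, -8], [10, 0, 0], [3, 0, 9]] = u@[[4, 0, 0], [0, 0, -2], [-3, 0, 1]]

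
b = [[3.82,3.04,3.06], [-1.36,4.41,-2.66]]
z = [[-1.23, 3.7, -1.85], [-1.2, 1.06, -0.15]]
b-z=[[5.05, -0.66, 4.91],[-0.16, 3.35, -2.51]]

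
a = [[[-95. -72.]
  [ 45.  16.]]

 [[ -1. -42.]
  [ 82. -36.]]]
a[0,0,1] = -72.0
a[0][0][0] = -95.0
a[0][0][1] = -72.0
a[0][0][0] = -95.0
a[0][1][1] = 16.0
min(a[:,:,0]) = -95.0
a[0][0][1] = -72.0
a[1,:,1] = [-42.0, -36.0]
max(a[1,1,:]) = 82.0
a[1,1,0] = 82.0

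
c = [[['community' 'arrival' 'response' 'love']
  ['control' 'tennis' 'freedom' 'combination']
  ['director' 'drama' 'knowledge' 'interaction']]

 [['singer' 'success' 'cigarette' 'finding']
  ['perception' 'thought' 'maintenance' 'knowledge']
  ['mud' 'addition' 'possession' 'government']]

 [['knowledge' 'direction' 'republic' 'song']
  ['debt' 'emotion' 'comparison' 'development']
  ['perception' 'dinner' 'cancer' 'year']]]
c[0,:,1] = ['arrival', 'tennis', 'drama']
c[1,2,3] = 'government'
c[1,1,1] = 'thought'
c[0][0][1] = 'arrival'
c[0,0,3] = 'love'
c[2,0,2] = 'republic'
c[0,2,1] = 'drama'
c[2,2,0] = 'perception'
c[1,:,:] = [['singer', 'success', 'cigarette', 'finding'], ['perception', 'thought', 'maintenance', 'knowledge'], ['mud', 'addition', 'possession', 'government']]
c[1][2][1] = 'addition'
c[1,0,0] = 'singer'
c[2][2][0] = 'perception'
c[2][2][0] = 'perception'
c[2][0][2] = 'republic'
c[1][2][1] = 'addition'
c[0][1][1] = 'tennis'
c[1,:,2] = ['cigarette', 'maintenance', 'possession']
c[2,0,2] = 'republic'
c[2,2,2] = 'cancer'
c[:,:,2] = [['response', 'freedom', 'knowledge'], ['cigarette', 'maintenance', 'possession'], ['republic', 'comparison', 'cancer']]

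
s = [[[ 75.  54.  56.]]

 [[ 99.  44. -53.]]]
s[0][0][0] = 75.0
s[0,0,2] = 56.0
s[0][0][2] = 56.0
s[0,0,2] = 56.0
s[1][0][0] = 99.0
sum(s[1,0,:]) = 90.0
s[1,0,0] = 99.0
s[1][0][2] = -53.0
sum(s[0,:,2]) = 56.0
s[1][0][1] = 44.0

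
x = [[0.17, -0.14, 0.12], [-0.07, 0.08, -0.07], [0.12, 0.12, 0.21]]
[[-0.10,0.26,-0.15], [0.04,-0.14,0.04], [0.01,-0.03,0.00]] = x @[[-0.45,  0.08,  -1.59],[0.27,  -1.26,  -0.06],[0.14,  0.55,  0.95]]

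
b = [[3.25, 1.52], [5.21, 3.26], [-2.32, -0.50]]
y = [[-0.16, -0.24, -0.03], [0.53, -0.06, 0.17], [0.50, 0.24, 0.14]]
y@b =[[-1.7, -1.01], [1.02, 0.53], [2.55, 1.47]]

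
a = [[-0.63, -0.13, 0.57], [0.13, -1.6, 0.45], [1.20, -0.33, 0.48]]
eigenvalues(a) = [0.85, -1.07, -1.54]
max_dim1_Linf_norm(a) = 1.6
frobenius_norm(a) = 2.30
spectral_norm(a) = 1.82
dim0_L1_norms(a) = [1.96, 2.06, 1.5]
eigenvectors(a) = [[-0.34, -0.70, -0.06], [-0.19, 0.35, -0.99], [-0.92, 0.62, -0.12]]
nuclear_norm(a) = 3.70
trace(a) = -1.75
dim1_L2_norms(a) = [0.86, 1.67, 1.33]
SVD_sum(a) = [[0.03, -0.07, 0.03], [0.59, -1.35, 0.57], [0.34, -0.77, 0.32]] + [[-0.64, -0.25, 0.07], [-0.47, -0.18, 0.05], [0.87, 0.34, -0.1]] + [[-0.02, 0.19, 0.47], [0.01, -0.07, -0.17], [-0.01, 0.1, 0.25]]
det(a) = 1.40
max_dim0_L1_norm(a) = 2.06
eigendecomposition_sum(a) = [[0.2, -0.04, 0.25], [0.11, -0.02, 0.14], [0.54, -0.12, 0.68]] + [[-0.8, 0.02, 0.29], [0.40, -0.01, -0.15], [0.71, -0.01, -0.26]] + [[-0.02, -0.10, 0.03], [-0.38, -1.57, 0.46], [-0.05, -0.2, 0.06]]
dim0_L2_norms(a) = [1.36, 1.64, 0.87]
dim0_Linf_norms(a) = [1.2, 1.6, 0.57]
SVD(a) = [[0.04, -0.54, 0.84],[0.87, -0.40, -0.3],[0.5, 0.74, 0.45]] @ diag([1.8203476713242908, 1.272581630736781, 0.603548132807606]) @ [[0.37, -0.86, 0.36], [0.93, 0.36, -0.1], [-0.04, 0.37, 0.93]]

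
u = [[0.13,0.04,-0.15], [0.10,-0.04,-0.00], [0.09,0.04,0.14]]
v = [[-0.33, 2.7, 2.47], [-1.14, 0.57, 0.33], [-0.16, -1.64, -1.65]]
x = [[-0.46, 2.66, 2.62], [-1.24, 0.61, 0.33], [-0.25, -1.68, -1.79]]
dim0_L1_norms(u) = [0.32, 0.12, 0.29]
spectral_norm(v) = 4.40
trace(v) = -1.41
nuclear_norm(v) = 5.60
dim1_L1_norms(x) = [5.74, 2.18, 3.72]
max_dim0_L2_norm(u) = 0.21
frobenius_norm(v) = 4.55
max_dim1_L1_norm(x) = 5.74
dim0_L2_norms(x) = [1.35, 3.2, 3.19]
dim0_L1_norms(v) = [1.63, 4.91, 4.45]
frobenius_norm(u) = 0.29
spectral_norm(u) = 0.22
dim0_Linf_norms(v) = [1.14, 2.7, 2.47]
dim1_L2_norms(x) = [3.76, 1.42, 2.47]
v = x + u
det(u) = -0.00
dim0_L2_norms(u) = [0.19, 0.07, 0.21]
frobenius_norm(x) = 4.72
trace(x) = -1.64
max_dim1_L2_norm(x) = 3.76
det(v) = -0.25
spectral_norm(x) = 4.54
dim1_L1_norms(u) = [0.32, 0.14, 0.27]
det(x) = -0.02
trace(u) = 0.23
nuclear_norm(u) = 0.46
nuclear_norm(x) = 5.83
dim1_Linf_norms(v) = [2.7, 1.14, 1.65]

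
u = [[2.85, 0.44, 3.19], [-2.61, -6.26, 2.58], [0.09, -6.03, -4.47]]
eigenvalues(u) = [(3.34+0j), (-5.61+4.45j), (-5.61-4.45j)]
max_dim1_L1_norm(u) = 11.45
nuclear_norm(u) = 18.16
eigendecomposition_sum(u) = [[(3.02-0j), (-0.53+0j), 1.06+0.00j],[(-0.67+0j), (0.12+0j), (-0.24-0j)],[(0.56-0j), -0.10+0.00j, (0.19+0j)]] + [[(-0.09+0.43j), (0.48+1.52j), (1.06-0.49j)], [-0.97-0.06j, -3.19+1.54j, 1.41+2.18j], [-0.23-1.25j, (-2.97-3.57j), -2.33+2.48j]] + [[(-0.09-0.43j), (0.48-1.52j), (1.06+0.49j)], [(-0.97+0.06j), -3.19-1.54j, (1.41-2.18j)], [-0.23+1.25j, -2.97+3.57j, (-2.33-2.48j)]]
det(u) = 171.06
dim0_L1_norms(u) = [5.55, 12.73, 10.24]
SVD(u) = [[-0.21, 0.46, -0.86],[0.64, 0.73, 0.23],[0.74, -0.50, -0.45]] @ diag([9.13483324358683, 5.798625962087494, 3.229389812900554]) @ [[-0.24, -0.94, -0.26],  [-0.11, -0.23, 0.97],  [-0.96, 0.26, -0.05]]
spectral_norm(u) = 9.13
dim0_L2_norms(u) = [3.87, 8.7, 6.07]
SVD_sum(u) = [[0.46, 1.79, 0.49],[-1.4, -5.46, -1.49],[-1.63, -6.34, -1.73]] + [[-0.30,-0.62,2.56], [-0.48,-1.0,4.11], [0.33,0.68,-2.81]] + [[2.69, -0.73, 0.14], [-0.73, 0.2, -0.04], [1.39, -0.38, 0.07]]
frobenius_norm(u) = 11.29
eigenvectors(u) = [[(0.96+0j), (-0.24-0.1j), -0.24+0.10j],  [(-0.21+0j), 0.14-0.57j, (0.14+0.57j)],  [0.18+0.00j, (0.77+0j), (0.77-0j)]]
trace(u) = -7.88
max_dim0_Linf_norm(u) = 6.26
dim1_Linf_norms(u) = [3.19, 6.26, 6.03]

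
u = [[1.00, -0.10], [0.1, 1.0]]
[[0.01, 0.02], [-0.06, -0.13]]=u@ [[0.0, 0.01], [-0.06, -0.13]]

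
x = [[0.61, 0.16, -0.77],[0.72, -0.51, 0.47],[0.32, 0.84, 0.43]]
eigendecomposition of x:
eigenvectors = [[(0.68+0j), 0.68-0.00j, 0.29+0.00j],[0.18-0.32j, 0.18+0.32j, (-0.85+0j)],[(-0.1-0.63j), -0.10+0.63j, (0.44+0j)]]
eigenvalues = [(0.76+0.64j), (0.76-0.64j), (-1+0j)]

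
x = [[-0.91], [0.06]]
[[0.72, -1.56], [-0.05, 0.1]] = x@ [[-0.79, 1.71]]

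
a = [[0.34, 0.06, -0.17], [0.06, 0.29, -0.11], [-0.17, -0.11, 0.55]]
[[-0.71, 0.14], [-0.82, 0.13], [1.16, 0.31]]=a @[[-1.02, 0.77], [-2.09, 0.64], [1.37, 0.93]]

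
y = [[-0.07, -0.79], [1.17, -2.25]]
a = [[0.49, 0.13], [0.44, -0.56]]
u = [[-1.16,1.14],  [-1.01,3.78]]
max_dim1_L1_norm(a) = 1.0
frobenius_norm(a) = 0.87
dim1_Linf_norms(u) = [1.16, 3.78]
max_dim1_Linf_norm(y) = 2.25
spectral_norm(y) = 2.62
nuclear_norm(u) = 4.94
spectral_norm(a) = 0.76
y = u @ a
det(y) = 1.08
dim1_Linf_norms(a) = [0.49, 0.56]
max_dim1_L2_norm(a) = 0.71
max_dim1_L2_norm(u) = 3.91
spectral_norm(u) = 4.17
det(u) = -3.23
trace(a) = -0.07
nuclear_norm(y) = 3.04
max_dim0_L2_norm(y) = 2.38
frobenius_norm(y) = 2.66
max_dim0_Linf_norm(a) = 0.56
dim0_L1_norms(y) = [1.24, 3.04]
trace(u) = 2.62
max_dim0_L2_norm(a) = 0.66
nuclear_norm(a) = 1.19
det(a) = -0.33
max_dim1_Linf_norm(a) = 0.56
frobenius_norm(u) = 4.24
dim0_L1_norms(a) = [0.93, 0.69]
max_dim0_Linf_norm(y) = 2.25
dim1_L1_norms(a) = [0.62, 1.0]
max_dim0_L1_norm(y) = 3.04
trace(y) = -2.32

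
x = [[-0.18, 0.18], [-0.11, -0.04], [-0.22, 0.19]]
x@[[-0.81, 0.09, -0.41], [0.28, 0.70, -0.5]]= [[0.20, 0.11, -0.02], [0.08, -0.04, 0.07], [0.23, 0.11, -0.00]]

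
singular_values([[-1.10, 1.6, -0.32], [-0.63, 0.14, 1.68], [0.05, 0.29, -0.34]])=[2.02, 1.8, 0.12]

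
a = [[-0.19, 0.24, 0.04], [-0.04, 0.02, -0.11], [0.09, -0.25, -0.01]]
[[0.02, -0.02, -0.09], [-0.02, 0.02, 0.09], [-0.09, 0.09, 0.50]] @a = [[-0.01, 0.03, 0.0], [0.01, -0.03, -0.0], [0.06, -0.14, -0.02]]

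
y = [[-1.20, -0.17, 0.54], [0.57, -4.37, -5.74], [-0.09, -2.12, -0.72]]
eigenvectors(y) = [[-0.99, -0.20, -0.01], [0.02, 0.69, 0.94], [-0.11, -0.70, 0.35]]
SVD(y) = [[-0.05, -0.72, -0.69], [0.97, 0.14, -0.22], [0.25, -0.68, 0.69]] @ diag([7.485271182435441, 1.5522502662006128, 0.8438213297148065]) @ [[0.08, -0.63, -0.77],[0.65, 0.62, -0.44],[0.76, -0.46, 0.46]]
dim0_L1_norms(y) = [1.86, 6.66, 7.0]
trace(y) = -6.29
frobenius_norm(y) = 7.69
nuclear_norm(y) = 9.88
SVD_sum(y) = [[-0.03, 0.26, 0.31], [0.57, -4.59, -5.56], [0.15, -1.2, -1.45]] + [[-0.73, -0.69, 0.50], [0.14, 0.13, -0.09], [-0.68, -0.65, 0.47]] + [[-0.44, 0.27, -0.27], [-0.14, 0.09, -0.09], [0.44, -0.27, 0.27]]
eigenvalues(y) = [-1.14, 1.33, -6.48]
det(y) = 9.80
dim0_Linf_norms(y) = [1.2, 4.37, 5.74]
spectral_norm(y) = 7.49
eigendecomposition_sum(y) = [[-1.16, -0.09, 0.23], [0.02, 0.0, -0.0], [-0.13, -0.01, 0.03]] + [[-0.03, -0.1, 0.28], [0.12, 0.36, -0.98], [-0.12, -0.37, 1.00]] + [[-0.00, 0.03, 0.03], [0.43, -4.73, -4.75], [0.16, -1.74, -1.75]]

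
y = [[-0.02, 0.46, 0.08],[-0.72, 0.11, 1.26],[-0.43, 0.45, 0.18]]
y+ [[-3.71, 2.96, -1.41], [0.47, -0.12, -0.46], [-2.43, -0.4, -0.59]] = [[-3.73, 3.42, -1.33], [-0.25, -0.01, 0.8], [-2.86, 0.05, -0.41]]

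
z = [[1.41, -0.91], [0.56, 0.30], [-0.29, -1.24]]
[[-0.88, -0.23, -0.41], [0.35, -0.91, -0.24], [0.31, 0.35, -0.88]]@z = [[-1.25, 1.24], [0.05, -0.29], [0.89, 0.91]]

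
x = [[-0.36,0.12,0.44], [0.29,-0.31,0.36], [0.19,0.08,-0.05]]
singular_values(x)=[0.6, 0.55, 0.15]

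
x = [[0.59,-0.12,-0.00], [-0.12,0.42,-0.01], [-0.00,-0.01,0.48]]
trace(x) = 1.49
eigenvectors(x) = [[0.89, 0.46, -0.06], [-0.46, 0.89, -0.05], [0.03, 0.07, 1.00]]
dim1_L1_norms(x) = [0.71, 0.55, 0.49]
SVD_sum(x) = [[0.51, -0.27, 0.02], [-0.27, 0.14, -0.01], [0.02, -0.01, 0.0]] + [[0.0, 0.0, -0.03], [0.0, 0.0, -0.02], [-0.03, -0.02, 0.48]] + [[0.07, 0.14, 0.01], [0.14, 0.28, 0.02], [0.01, 0.02, 0.00]]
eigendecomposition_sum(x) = [[0.51, -0.27, 0.02], [-0.27, 0.14, -0.01], [0.02, -0.01, 0.0]] + [[0.07,0.14,0.01],[0.14,0.28,0.02],[0.01,0.02,0.00]] + [[0.00, 0.0, -0.03],[0.0, 0.00, -0.02],[-0.03, -0.02, 0.48]]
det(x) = 0.11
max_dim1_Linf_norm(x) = 0.59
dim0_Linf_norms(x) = [0.59, 0.42, 0.48]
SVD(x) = [[-0.89, 0.06, -0.46], [0.46, 0.05, -0.89], [-0.03, -1.0, -0.07]] @ diag([0.6521771460205533, 0.4805206912417546, 0.35730216273769205]) @ [[-0.89, 0.46, -0.03], [0.06, 0.05, -1.0], [-0.46, -0.89, -0.07]]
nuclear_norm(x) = 1.49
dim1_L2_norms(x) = [0.6, 0.44, 0.48]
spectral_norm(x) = 0.65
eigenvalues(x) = [0.65, 0.36, 0.48]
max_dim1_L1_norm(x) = 0.71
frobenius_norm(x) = 0.89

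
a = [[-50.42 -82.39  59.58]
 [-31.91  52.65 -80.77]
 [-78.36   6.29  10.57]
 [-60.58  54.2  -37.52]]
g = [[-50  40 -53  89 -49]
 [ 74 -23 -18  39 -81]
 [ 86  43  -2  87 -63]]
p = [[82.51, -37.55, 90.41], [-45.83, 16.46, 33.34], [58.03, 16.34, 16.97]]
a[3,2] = -37.52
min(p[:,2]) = 16.97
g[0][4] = -49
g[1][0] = 74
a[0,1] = -82.39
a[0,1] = -82.39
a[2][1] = 6.29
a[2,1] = 6.29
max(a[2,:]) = 10.57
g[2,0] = 86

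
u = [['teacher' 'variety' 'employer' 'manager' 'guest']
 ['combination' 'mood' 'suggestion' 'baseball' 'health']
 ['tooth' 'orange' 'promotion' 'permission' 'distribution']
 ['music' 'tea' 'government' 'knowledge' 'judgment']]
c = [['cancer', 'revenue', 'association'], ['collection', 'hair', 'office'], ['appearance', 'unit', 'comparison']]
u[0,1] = 'variety'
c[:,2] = ['association', 'office', 'comparison']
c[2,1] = 'unit'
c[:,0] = ['cancer', 'collection', 'appearance']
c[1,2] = 'office'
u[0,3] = 'manager'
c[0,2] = 'association'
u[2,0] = 'tooth'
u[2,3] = 'permission'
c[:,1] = ['revenue', 'hair', 'unit']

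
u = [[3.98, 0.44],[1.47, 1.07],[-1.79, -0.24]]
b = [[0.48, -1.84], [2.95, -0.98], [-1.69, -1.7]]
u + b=[[4.46,-1.40], [4.42,0.09], [-3.48,-1.94]]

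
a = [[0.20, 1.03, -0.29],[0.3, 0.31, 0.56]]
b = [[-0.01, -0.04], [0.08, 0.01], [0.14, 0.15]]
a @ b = [[0.04, -0.04], [0.10, 0.08]]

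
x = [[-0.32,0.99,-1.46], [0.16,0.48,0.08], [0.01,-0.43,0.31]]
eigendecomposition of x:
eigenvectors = [[-0.85, -0.97, -0.90], [-0.39, 0.19, 0.24], [0.36, 0.15, 0.36]]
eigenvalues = [0.75, -0.28, -0.0]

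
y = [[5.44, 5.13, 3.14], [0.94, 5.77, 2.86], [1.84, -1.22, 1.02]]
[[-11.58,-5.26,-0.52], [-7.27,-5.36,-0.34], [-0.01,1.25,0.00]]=y @ [[-1.18, -0.14, -0.05], [-1.33, -1.03, -0.06], [0.53, 0.25, 0.02]]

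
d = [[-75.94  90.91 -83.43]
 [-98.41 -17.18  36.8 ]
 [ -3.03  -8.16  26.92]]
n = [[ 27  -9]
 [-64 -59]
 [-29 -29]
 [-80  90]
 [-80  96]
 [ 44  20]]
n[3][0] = -80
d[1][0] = -98.41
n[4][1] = 96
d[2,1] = -8.16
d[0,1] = 90.91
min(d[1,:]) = -98.41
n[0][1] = -9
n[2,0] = -29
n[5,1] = 20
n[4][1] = 96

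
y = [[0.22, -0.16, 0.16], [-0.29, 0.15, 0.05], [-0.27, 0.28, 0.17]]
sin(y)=[[0.22, -0.16, 0.16], [-0.28, 0.15, 0.05], [-0.26, 0.27, 0.17]]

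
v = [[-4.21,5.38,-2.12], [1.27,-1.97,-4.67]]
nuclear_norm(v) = 12.34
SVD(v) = [[-0.97, 0.23], [0.23, 0.97]] @ diag([7.253065420422973, 5.08513933015257]) @ [[0.61, -0.78, 0.13],[0.05, -0.13, -0.99]]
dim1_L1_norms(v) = [11.71, 7.91]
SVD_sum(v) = [[-4.27, 5.53, -0.95], [1.02, -1.32, 0.23]] + [[0.06,-0.15,-1.17], [0.25,-0.65,-4.9]]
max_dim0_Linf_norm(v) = 5.38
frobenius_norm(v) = 8.86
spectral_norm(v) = 7.25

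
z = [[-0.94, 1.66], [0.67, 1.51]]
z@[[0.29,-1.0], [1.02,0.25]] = [[1.42, 1.36], [1.73, -0.29]]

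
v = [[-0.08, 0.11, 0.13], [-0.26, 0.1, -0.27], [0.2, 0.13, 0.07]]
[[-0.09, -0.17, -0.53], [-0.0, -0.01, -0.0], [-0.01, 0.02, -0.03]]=v @ [[0.24, 0.56, 1.45], [-0.28, -0.35, -1.46], [-0.33, -0.65, -1.92]]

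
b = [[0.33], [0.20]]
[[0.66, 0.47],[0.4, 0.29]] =b @ [[2.01, 1.43]]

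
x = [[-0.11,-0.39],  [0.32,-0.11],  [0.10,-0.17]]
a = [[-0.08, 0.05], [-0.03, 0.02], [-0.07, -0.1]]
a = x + [[0.03, 0.44], [-0.35, 0.13], [-0.17, 0.07]]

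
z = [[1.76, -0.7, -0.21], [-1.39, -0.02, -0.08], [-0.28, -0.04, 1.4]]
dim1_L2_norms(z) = [1.91, 1.39, 1.43]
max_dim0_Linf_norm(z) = 1.76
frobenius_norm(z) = 2.76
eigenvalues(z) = [-0.47, 2.25, 1.37]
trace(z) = 3.14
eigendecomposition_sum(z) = [[-0.08, -0.12, -0.01], [-0.25, -0.39, -0.04], [-0.02, -0.03, -0.00]] + [[1.8, -0.55, -0.39],[-1.08, 0.33, 0.24],[-0.54, 0.17, 0.12]] + [[0.04, -0.03, 0.20],  [-0.06, 0.04, -0.27],  [0.28, -0.18, 1.28]]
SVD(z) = [[-0.80,0.11,0.59],[0.56,-0.23,0.8],[0.22,0.97,0.12]] @ diag([2.349476626287243, 1.3751359766576112, 0.44672209284054304]) @ [[-0.96, 0.23, 0.18], [0.17, -0.08, 0.98], [-0.24, -0.97, -0.04]]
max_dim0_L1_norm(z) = 3.43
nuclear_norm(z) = 4.17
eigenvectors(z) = [[0.30, 0.83, 0.15], [0.95, -0.5, -0.21], [0.07, -0.25, 0.97]]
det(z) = -1.44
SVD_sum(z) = [[1.80, -0.43, -0.34], [-1.25, 0.30, 0.24], [-0.49, 0.12, 0.09]] + [[0.02,-0.01,0.14],[-0.05,0.02,-0.31],[0.23,-0.11,1.31]] + [[-0.06, -0.26, -0.01],[-0.09, -0.35, -0.01],[-0.01, -0.05, -0.00]]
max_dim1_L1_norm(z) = 2.67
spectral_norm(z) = 2.35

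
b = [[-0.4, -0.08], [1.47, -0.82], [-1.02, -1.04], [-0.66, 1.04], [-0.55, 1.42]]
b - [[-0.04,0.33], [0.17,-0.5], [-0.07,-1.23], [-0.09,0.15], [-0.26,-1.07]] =[[-0.36, -0.41], [1.30, -0.32], [-0.95, 0.19], [-0.57, 0.89], [-0.29, 2.49]]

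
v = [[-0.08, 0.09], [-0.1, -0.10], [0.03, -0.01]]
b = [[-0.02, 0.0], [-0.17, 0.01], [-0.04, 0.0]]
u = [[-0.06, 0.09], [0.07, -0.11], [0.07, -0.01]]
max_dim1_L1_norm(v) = 0.2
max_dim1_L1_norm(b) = 0.18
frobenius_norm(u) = 0.18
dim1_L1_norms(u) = [0.15, 0.18, 0.08]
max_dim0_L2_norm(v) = 0.13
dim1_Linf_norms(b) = [0.02, 0.17, 0.04]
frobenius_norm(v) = 0.19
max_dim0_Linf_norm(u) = 0.11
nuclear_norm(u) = 0.23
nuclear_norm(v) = 0.27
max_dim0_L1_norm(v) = 0.21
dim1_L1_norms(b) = [0.02, 0.18, 0.04]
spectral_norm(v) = 0.14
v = b + u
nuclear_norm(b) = 0.18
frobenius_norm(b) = 0.18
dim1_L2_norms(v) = [0.12, 0.14, 0.03]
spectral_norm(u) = 0.18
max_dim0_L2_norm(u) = 0.14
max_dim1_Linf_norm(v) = 0.1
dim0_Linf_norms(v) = [0.1, 0.1]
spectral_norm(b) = 0.18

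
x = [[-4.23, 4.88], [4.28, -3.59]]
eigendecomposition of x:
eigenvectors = [[-0.75, -0.71], [0.66, -0.71]]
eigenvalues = [-8.49, 0.67]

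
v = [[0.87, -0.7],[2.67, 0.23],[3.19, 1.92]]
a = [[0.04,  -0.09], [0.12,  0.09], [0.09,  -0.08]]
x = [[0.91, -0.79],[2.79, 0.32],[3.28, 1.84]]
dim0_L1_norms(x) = [6.98, 2.95]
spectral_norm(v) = 4.52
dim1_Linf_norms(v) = [0.87, 2.67, 3.19]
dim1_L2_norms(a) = [0.1, 0.15, 0.12]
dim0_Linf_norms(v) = [3.19, 1.92]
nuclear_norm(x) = 6.03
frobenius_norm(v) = 4.72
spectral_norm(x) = 4.65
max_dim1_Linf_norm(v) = 3.19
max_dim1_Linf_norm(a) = 0.12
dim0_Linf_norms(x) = [3.28, 1.84]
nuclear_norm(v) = 5.90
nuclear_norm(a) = 0.31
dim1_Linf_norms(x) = [0.91, 2.79, 3.28]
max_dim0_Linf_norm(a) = 0.12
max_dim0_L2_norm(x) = 4.4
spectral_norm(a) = 0.16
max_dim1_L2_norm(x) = 3.76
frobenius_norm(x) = 4.85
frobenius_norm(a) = 0.22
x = a + v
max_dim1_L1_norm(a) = 0.21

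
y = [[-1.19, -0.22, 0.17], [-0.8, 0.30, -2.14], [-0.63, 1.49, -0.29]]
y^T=[[-1.19, -0.8, -0.63], [-0.22, 0.3, 1.49], [0.17, -2.14, -0.29]]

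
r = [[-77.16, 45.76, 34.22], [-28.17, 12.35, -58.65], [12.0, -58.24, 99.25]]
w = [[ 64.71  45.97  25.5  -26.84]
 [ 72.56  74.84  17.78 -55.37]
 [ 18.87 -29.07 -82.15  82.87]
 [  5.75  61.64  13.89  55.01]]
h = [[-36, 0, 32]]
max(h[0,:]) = 32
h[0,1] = 0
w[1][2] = 17.78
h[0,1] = 0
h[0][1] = 0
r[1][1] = 12.35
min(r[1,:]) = -58.65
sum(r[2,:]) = 53.01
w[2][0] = 18.87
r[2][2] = 99.25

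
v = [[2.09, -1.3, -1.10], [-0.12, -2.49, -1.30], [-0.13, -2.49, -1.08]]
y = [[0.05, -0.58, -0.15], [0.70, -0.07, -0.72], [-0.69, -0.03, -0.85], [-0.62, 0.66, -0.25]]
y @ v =[[0.19, 1.75, 0.86], [1.56, 1.06, 0.10], [-1.33, 3.09, 1.72], [-1.34, -0.21, 0.09]]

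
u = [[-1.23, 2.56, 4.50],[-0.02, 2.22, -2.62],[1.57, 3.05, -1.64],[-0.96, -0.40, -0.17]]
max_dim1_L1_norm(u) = 8.29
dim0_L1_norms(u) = [3.78, 8.23, 8.93]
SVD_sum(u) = [[-1.31, 0.08, 4.52], [0.69, -0.04, -2.38], [0.54, -0.03, -1.88], [-0.03, 0.0, 0.09]] + [[0.28, 2.46, 0.04], [0.25, 2.15, 0.03], [0.36, 3.16, 0.05], [-0.06, -0.51, -0.01]] + [[-0.2, 0.02, -0.06], [-0.95, 0.11, -0.28], [0.67, -0.08, 0.19], [-0.88, 0.1, -0.25]]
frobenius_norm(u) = 7.46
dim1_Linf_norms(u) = [4.5, 2.62, 3.05, 0.96]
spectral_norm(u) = 5.67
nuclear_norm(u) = 11.81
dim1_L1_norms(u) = [8.29, 4.86, 6.26, 1.53]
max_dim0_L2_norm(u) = 5.46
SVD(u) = [[0.83, -0.54, -0.14],[-0.44, -0.47, -0.65],[-0.35, -0.69, 0.45],[0.02, 0.11, -0.60]] @ diag([5.667921841717217, 4.602413619577358, 1.5393670356720464]) @ [[-0.28,0.02,0.96], [-0.11,-0.99,-0.02], [0.95,-0.11,0.28]]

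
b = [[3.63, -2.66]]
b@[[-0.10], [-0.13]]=[[-0.02]]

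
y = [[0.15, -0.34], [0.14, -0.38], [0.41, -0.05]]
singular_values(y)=[0.6, 0.33]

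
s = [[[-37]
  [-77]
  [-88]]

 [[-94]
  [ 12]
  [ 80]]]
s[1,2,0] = 80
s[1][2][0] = 80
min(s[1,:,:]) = -94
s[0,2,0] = -88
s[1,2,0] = 80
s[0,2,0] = -88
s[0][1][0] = -77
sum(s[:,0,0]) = -131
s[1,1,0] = 12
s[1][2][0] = 80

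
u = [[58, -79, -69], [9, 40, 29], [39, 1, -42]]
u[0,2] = -69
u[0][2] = -69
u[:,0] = [58, 9, 39]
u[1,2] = 29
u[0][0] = 58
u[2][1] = 1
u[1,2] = 29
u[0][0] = 58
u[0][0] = 58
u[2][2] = -42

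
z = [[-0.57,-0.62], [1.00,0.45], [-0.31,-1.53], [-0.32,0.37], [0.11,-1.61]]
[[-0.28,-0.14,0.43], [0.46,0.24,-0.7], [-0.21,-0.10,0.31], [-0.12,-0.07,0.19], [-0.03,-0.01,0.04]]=z @ [[0.44,0.23,-0.67], [0.05,0.02,-0.07]]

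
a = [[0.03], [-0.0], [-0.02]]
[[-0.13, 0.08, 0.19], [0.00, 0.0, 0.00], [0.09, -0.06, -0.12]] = a @ [[-4.49, 2.77, 6.21]]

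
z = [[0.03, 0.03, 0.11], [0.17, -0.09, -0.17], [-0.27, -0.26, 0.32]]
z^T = [[0.03, 0.17, -0.27],[0.03, -0.09, -0.26],[0.11, -0.17, 0.32]]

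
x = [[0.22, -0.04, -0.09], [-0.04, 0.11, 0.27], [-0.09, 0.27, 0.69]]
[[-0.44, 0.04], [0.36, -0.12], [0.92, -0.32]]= x@[[-1.54, 0.04],[-0.36, 1.58],[1.27, -1.07]]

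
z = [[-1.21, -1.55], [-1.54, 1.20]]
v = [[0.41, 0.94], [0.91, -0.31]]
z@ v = [[-1.91, -0.66], [0.46, -1.82]]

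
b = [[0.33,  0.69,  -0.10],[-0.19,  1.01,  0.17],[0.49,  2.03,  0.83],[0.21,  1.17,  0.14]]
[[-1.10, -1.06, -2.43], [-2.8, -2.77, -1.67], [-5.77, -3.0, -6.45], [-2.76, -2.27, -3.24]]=b @ [[0.89, 2.34, -3.14], [-2.29, -2.49, -2.12], [-1.88, 1.1, -0.73]]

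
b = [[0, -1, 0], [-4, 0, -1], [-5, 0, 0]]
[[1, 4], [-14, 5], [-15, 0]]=b @ [[3, 0], [-1, -4], [2, -5]]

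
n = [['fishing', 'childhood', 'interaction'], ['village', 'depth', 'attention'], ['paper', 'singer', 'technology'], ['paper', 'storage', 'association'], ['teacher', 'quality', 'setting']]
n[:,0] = ['fishing', 'village', 'paper', 'paper', 'teacher']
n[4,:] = ['teacher', 'quality', 'setting']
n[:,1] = ['childhood', 'depth', 'singer', 'storage', 'quality']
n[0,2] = 'interaction'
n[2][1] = 'singer'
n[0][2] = 'interaction'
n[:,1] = ['childhood', 'depth', 'singer', 'storage', 'quality']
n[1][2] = 'attention'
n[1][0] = 'village'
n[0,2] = 'interaction'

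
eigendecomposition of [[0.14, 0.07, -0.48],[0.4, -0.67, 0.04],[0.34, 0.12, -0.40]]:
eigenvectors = [[0.67+0.00j, 0.67-0.00j, (0.17+0j)], [0.36-0.23j, 0.36+0.23j, -0.97+0.00j], [(0.37-0.48j), (0.37+0.48j), (0.17+0j)]]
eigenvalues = [(-0.09+0.32j), (-0.09-0.32j), (-0.75+0j)]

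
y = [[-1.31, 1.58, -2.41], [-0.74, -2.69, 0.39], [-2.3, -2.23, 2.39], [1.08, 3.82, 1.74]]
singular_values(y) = [5.79, 3.75, 2.28]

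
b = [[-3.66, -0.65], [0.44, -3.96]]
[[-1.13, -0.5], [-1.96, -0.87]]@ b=[[3.92, 2.71], [6.79, 4.72]]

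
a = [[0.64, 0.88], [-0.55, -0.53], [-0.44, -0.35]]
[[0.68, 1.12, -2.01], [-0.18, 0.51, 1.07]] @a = [[0.7,0.71], [-0.87,-0.8]]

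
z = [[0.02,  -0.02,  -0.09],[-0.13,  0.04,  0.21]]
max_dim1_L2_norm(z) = 0.25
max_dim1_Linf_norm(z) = 0.21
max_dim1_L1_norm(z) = 0.38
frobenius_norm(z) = 0.27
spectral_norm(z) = 0.27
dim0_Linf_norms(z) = [0.13, 0.04, 0.21]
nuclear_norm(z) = 0.29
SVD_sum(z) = [[0.04, -0.02, -0.08], [-0.12, 0.04, 0.21]] + [[-0.02, -0.00, -0.01], [-0.01, -0.00, -0.0]]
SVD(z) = [[-0.34, 0.94], [0.94, 0.34]] @ diag([0.2658061342888074, 0.02910496477305093]) @ [[-0.49, 0.17, 0.86], [-0.87, -0.18, -0.46]]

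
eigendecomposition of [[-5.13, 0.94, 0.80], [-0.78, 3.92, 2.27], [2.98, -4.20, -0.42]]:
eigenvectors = [[(0.9+0j), (0.02-0.06j), (0.02+0.06j)],  [0.17+0.00j, (-0.41-0.44j), -0.41+0.44j],  [-0.40+0.00j, 0.79+0.00j, 0.79-0.00j]]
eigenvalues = [(-5.3+0j), (1.84+2.09j), (1.84-2.09j)]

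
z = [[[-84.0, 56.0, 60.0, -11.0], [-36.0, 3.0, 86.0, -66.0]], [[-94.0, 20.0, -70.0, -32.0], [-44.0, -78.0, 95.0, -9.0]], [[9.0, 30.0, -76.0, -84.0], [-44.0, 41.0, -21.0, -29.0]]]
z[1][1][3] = -9.0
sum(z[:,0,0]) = -169.0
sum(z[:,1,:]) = -102.0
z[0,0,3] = -11.0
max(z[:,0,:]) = 60.0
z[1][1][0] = -44.0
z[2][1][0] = -44.0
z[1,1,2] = 95.0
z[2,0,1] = 30.0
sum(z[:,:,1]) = 72.0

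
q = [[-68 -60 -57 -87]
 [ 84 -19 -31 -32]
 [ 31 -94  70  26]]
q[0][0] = -68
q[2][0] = 31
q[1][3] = -32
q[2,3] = 26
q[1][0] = 84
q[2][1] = -94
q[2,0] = 31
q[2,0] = 31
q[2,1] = -94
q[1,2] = -31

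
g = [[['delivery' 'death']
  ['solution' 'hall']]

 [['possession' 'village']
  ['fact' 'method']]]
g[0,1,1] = 'hall'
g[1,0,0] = 'possession'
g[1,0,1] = 'village'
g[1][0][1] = 'village'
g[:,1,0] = ['solution', 'fact']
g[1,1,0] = 'fact'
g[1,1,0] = 'fact'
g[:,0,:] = [['delivery', 'death'], ['possession', 'village']]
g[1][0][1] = 'village'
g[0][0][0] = 'delivery'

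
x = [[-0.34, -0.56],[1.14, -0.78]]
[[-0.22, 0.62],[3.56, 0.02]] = x @[[2.40, -0.52], [-1.06, -0.79]]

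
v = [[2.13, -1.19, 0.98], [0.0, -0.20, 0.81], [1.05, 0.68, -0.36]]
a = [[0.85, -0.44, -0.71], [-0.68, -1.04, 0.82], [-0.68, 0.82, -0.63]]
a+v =[[2.98, -1.63, 0.27], [-0.68, -1.24, 1.63], [0.37, 1.5, -0.99]]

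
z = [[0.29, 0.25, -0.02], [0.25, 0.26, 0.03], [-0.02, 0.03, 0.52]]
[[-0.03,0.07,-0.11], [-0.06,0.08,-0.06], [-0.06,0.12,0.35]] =z @ [[0.43,0.1,-0.45], [-0.64,0.19,0.13], [-0.07,0.23,0.64]]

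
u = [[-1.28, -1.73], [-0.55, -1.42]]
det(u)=0.866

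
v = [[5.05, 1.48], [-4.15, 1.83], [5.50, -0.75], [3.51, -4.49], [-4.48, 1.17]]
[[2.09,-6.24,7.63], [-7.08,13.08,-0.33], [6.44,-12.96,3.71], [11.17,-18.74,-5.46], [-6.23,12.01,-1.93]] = v@ [[0.93, -2.0, 0.94], [-1.76, 2.61, 1.95]]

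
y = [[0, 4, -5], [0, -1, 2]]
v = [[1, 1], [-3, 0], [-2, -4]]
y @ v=[[-2, 20], [-1, -8]]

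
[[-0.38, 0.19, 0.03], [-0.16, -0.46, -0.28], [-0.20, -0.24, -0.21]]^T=[[-0.38, -0.16, -0.20],[0.19, -0.46, -0.24],[0.03, -0.28, -0.21]]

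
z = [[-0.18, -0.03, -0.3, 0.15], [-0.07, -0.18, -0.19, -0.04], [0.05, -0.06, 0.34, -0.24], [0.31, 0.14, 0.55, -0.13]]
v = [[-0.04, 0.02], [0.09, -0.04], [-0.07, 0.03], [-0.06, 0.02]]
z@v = [[0.02, -0.01],  [0.0, -0.00],  [-0.02, 0.01],  [-0.03, 0.01]]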